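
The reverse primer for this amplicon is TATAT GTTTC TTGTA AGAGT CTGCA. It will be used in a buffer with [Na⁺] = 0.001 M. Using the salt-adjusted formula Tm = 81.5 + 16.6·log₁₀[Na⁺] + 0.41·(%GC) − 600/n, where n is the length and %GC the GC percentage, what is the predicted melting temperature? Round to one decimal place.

20.8°C

Length n = 25. Counting bases: C=3, T=11, G=5, A=6
G+C = 8, so %GC = 8/25 × 100 = 32%
Salt term: 16.6 × (-3) = -49.8
GC term: 0.41 × 32 = 13.12; length term: −600/25 = −24
Tm = 81.5 + (-49.8) + 13.12 − 24 = 20.82 → 20.8°C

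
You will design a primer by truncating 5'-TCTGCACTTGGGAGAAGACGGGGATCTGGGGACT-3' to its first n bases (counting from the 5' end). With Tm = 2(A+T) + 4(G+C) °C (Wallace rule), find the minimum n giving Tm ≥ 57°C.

n = 19

First 18 bases: TCTGCACTTGGGAGAAGA → Tm = 54°C (< 57°C)
First 19 bases: TCTGCACTTGGGAGAAGAC → Tm = 58°C (≥ 57°C)
Since every base adds ≥2°C, Tm only increases with n, so the threshold is first crossed at n = 19.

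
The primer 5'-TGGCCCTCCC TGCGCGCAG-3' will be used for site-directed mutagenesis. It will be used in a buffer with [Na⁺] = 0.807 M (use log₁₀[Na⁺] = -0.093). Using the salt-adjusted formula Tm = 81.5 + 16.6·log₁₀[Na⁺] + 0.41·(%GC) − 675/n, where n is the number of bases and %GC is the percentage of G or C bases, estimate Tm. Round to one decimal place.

76.8°C

Length n = 19. Counting bases: A=1, C=9, T=3, G=6
G+C = 15, so %GC = 15/19 × 100 = 78.947%
Salt term: 16.6 × (-0.093) = -1.544
GC term: 0.41 × 78.947 = 32.368; length term: −675/19 = −35.526
Tm = 81.5 + (-1.544) + 32.368 − 35.526 = 76.798 → 76.8°C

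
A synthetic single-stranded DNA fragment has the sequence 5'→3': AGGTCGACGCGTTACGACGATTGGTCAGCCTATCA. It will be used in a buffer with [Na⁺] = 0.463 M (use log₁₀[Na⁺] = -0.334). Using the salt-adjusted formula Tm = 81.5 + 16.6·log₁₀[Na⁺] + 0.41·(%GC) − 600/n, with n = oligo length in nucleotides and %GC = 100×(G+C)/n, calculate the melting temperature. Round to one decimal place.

Length n = 35. Scanning the sequence gives T=8, A=8, C=9, G=10.
G+C = 19, so %GC = 19/35 × 100 = 54.286%
Salt term: 16.6 × (-0.334) = -5.544
GC term: 0.41 × 54.286 = 22.257; length term: −600/35 = −17.143
Tm = 81.5 + (-5.544) + 22.257 − 17.143 = 81.07 → 81.1°C

81.1°C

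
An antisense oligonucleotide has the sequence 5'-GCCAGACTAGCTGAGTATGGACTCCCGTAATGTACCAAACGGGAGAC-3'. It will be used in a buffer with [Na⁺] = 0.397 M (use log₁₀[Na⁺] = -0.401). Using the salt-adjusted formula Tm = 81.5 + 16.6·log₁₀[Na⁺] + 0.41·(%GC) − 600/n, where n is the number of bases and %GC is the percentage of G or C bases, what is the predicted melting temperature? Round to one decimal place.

Length n = 47. Base counts: T=8, A=14, C=12, G=13
G+C = 25, so %GC = 25/47 × 100 = 53.191%
Salt term: 16.6 × (-0.401) = -6.657
GC term: 0.41 × 53.191 = 21.808; length term: −600/47 = −12.766
Tm = 81.5 + (-6.657) + 21.808 − 12.766 = 83.885 → 83.9°C

83.9°C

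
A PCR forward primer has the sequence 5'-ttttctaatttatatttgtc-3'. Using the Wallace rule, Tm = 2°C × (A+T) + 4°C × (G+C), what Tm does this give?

Counting bases: T=13, C=2, G=1, A=4
A+T = 17, G+C = 3
Tm = 4·3 + 2·17 = 12 + 34 = 46°C

46°C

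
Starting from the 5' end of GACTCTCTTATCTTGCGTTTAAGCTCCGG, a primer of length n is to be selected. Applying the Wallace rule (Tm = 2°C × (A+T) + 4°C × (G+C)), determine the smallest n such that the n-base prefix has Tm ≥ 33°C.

n = 12

First 11 bases: GACTCTCTTAT → Tm = 30°C (< 33°C)
First 12 bases: GACTCTCTTATC → Tm = 34°C (≥ 33°C)
Each additional base adds 2°C (A/T) or 4°C (G/C), so Tm is non-decreasing in n; n = 12 is the first length to reach 33°C.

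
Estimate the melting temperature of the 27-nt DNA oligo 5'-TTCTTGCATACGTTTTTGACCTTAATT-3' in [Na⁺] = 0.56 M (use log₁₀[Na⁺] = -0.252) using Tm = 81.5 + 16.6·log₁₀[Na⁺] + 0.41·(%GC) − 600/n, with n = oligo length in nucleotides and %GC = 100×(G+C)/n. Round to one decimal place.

Length n = 27. Base counts: A=5, G=3, C=5, T=14
G+C = 8, so %GC = 8/27 × 100 = 29.63%
Salt term: 16.6 × (-0.252) = -4.183
GC term: 0.41 × 29.63 = 12.148; length term: −600/27 = −22.222
Tm = 81.5 + (-4.183) + 12.148 − 22.222 = 67.243 → 67.2°C

67.2°C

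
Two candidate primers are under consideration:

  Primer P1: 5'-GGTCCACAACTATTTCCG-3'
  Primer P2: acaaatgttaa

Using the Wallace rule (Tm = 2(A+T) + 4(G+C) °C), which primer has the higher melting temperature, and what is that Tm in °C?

Primer P1, 54°C

Primer P1: A+T=9, G+C=9 → Tm = 2(9)+4(9) = 54°C
Primer P2: A+T=9, G+C=2 → Tm = 2(9)+4(2) = 26°C
54°C vs 26°C → primer P1 is higher.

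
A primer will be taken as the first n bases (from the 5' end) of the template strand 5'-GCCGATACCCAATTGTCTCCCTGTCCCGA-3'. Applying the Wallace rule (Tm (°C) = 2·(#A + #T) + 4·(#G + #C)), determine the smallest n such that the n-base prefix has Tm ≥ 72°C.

n = 23

First 22 bases: GCCGATACCCAATTGTCTCCCT → Tm = 68°C (< 72°C)
First 23 bases: GCCGATACCCAATTGTCTCCCTG → Tm = 72°C (≥ 72°C)
Since every base adds ≥2°C, Tm only increases with n, so the threshold is first crossed at n = 23.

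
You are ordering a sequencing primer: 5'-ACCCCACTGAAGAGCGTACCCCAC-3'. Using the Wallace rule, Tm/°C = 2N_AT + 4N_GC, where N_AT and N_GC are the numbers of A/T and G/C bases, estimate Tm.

Scanning the sequence gives A=7, C=11, G=4, T=2.
So N_AT = 9 and N_GC = 15.
Tm = 2×9 + 4×15 = 78°C

78°C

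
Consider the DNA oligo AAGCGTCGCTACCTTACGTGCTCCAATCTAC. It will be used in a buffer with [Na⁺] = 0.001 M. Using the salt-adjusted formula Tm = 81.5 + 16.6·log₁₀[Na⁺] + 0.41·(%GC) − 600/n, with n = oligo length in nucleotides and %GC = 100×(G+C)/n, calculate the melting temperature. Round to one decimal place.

33.5°C

Length n = 31. Counting bases: A=7, C=11, T=8, G=5
G+C = 16, so %GC = 16/31 × 100 = 51.613%
Salt term: 16.6 × (-3) = -49.8
GC term: 0.41 × 51.613 = 21.161; length term: −600/31 = −19.355
Tm = 81.5 + (-49.8) + 21.161 − 19.355 = 33.506 → 33.5°C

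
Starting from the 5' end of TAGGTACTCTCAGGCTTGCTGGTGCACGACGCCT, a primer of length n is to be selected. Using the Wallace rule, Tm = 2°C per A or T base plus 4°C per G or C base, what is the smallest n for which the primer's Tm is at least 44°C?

First 14 bases: TAGGTACTCTCAGG → Tm = 42°C (< 44°C)
First 15 bases: TAGGTACTCTCAGGC → Tm = 46°C (≥ 44°C)
Since every base adds ≥2°C, Tm only increases with n, so the threshold is first crossed at n = 15.

n = 15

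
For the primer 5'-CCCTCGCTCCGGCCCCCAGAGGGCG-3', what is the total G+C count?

21

Base counts: T=2, C=13, G=8, A=2
Total G or C: 8 + 13 = 21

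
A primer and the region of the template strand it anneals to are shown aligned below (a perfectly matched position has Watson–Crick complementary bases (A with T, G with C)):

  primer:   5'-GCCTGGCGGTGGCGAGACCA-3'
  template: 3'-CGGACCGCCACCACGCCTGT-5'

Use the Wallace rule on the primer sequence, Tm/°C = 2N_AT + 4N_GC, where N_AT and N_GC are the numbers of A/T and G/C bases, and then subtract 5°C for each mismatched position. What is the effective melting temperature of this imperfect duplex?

Primer base counts: A=3, T=2, G=9, C=6 → A+T=5, G+C=15
Perfect-match Tm = 2(5) + 4(15) = 10 + 60 = 70°C
Mismatches (positions where the bases are not complementary): 4 (at positions 13, 15, 17, 18)
Effective Tm = 70 − 4×5 = 70 − 20 = 50°C

50°C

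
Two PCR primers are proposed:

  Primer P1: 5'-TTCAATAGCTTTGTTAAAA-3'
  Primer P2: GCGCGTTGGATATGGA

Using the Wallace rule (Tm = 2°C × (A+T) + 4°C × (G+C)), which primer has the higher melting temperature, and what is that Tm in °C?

Primer P2, 50°C

Primer P1: A+T=15, G+C=4 → Tm = 2(15)+4(4) = 46°C
Primer P2: A+T=7, G+C=9 → Tm = 2(7)+4(9) = 50°C
46°C vs 50°C → primer P2 is higher.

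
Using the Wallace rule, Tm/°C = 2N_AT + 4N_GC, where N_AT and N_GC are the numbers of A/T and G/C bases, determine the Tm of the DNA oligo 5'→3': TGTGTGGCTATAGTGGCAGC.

Scanning the sequence gives C=3, G=8, T=6, A=3.
So N_AT = 9 and N_GC = 11.
Tm = 4·11 + 2·9 = 44 + 18 = 62°C

62°C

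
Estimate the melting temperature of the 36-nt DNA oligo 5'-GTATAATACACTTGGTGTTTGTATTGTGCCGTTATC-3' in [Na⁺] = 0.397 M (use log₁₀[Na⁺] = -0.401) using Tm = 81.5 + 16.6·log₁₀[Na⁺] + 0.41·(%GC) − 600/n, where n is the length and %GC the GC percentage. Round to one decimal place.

Length n = 36. Base counts: A=7, G=8, T=16, C=5
G+C = 13, so %GC = 13/36 × 100 = 36.111%
Salt term: 16.6 × (-0.401) = -6.657
GC term: 0.41 × 36.111 = 14.806; length term: −600/36 = −16.667
Tm = 81.5 + (-6.657) + 14.806 − 16.667 = 72.982 → 73.0°C

73.0°C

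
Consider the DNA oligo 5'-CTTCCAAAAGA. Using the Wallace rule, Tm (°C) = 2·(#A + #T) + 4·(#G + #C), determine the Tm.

T=2, A=5, C=3, G=1
A+T = 7, G+C = 4
Tm = 2×7 + 4×4 = 30°C

30°C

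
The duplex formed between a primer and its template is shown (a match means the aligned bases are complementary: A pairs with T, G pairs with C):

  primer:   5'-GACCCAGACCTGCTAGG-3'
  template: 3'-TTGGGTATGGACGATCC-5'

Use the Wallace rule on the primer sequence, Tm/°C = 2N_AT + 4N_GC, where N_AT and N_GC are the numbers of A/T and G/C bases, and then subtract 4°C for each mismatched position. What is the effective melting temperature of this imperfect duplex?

Primer base counts: A=4, T=2, G=5, C=6 → A+T=6, G+C=11
Perfect-match Tm = 2(6) + 4(11) = 12 + 44 = 56°C
Mismatches (positions where the bases are not complementary): 2 (at positions 1, 7)
Effective Tm = 56 − 2×4 = 56 − 8 = 48°C

48°C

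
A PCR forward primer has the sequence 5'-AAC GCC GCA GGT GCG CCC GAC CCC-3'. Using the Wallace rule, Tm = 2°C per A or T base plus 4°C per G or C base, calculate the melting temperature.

Counting bases: T=1, C=12, A=4, G=7
So N_AT = 5 and N_GC = 19.
Tm = 2×5 + 4×19 = 86°C

86°C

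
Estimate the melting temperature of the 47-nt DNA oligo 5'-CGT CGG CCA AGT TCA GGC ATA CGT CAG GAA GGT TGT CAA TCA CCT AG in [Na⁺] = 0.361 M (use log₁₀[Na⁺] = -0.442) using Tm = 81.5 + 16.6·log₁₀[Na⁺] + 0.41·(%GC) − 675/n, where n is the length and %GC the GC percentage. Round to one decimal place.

81.6°C

Length n = 47. Scanning the sequence gives C=12, A=12, G=13, T=10.
G+C = 25, so %GC = 25/47 × 100 = 53.191%
Salt term: 16.6 × (-0.442) = -7.337
GC term: 0.41 × 53.191 = 21.808; length term: −675/47 = −14.362
Tm = 81.5 + (-7.337) + 21.808 − 14.362 = 81.609 → 81.6°C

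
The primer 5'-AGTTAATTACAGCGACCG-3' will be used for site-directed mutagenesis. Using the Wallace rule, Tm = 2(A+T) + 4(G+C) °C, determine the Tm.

C=4, T=4, G=4, A=6
A+T = 10, G+C = 8
Tm = 2×10 + 4×8 = 52°C

52°C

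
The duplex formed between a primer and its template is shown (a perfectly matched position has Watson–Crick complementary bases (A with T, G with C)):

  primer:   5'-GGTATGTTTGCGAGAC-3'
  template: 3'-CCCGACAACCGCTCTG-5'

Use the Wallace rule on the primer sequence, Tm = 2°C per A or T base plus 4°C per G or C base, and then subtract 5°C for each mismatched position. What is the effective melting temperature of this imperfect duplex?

33°C

Primer base counts: A=3, T=5, G=6, C=2 → A+T=8, G+C=8
Perfect-match Tm = 2(8) + 4(8) = 16 + 32 = 48°C
Mismatches (positions where the bases are not complementary): 3 (at positions 3, 4, 9)
Effective Tm = 48 − 3×5 = 48 − 15 = 33°C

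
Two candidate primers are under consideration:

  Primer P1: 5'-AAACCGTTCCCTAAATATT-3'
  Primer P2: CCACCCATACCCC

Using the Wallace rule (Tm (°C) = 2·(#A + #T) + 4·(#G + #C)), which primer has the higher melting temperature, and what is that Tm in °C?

Primer P1, 50°C

Primer P1: A+T=13, G+C=6 → Tm = 2(13)+4(6) = 50°C
Primer P2: A+T=4, G+C=9 → Tm = 2(4)+4(9) = 44°C
50°C vs 44°C → primer P1 is higher.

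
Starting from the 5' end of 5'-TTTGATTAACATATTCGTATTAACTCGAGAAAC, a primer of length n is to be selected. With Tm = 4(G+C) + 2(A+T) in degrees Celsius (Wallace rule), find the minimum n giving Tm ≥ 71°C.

First 28 bases: TTTGATTAACATATTCGTATTAACTCGA → Tm = 70°C (< 71°C)
First 29 bases: TTTGATTAACATATTCGTATTAACTCGAG → Tm = 74°C (≥ 71°C)
Each additional base adds 2°C (A/T) or 4°C (G/C), so Tm is non-decreasing in n; n = 29 is the first length to reach 71°C.

n = 29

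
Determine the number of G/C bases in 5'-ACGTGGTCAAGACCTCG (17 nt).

10

Base counts: G=5, C=5, A=4, T=3
G+C = 5 + 5 = 10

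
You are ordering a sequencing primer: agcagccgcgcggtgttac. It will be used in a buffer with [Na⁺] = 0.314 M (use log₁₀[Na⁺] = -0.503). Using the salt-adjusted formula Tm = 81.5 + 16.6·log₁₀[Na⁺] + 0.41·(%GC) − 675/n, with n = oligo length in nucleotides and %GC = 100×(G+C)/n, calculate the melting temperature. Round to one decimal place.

Length n = 19. Counting bases: A=3, T=3, C=6, G=7
G+C = 13, so %GC = 13/19 × 100 = 68.421%
Salt term: 16.6 × (-0.503) = -8.35
GC term: 0.41 × 68.421 = 28.053; length term: −675/19 = −35.526
Tm = 81.5 + (-8.35) + 28.053 − 35.526 = 65.677 → 65.7°C

65.7°C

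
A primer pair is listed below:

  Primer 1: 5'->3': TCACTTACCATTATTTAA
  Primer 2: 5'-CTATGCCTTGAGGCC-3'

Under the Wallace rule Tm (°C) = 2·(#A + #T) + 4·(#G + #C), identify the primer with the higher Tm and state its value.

Primer 1: A+T=14, G+C=4 → Tm = 2(14)+4(4) = 44°C
Primer 2: A+T=6, G+C=9 → Tm = 2(6)+4(9) = 48°C
44°C vs 48°C → primer 2 is higher.

Primer 2, 48°C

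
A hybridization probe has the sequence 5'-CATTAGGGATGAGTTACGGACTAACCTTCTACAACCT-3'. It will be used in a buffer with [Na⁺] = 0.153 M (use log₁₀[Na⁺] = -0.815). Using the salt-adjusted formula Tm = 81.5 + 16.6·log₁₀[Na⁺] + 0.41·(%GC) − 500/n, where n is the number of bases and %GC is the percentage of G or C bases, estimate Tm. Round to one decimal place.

Length n = 37. G=7, T=10, C=9, A=11
G+C = 16, so %GC = 16/37 × 100 = 43.243%
Salt term: 16.6 × (-0.815) = -13.529
GC term: 0.41 × 43.243 = 17.73; length term: −500/37 = −13.514
Tm = 81.5 + (-13.529) + 17.73 − 13.514 = 72.187 → 72.2°C

72.2°C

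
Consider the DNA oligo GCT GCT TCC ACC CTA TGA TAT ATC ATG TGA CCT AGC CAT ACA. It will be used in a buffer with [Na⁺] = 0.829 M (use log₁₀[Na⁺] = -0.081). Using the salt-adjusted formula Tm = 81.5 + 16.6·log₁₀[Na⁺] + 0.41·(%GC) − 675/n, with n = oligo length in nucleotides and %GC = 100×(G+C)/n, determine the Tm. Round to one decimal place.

Length n = 42. Base counts: C=13, G=6, A=11, T=12
G+C = 19, so %GC = 19/42 × 100 = 45.238%
Salt term: 16.6 × (-0.081) = -1.345
GC term: 0.41 × 45.238 = 18.548; length term: −675/42 = −16.071
Tm = 81.5 + (-1.345) + 18.548 − 16.071 = 82.632 → 82.6°C

82.6°C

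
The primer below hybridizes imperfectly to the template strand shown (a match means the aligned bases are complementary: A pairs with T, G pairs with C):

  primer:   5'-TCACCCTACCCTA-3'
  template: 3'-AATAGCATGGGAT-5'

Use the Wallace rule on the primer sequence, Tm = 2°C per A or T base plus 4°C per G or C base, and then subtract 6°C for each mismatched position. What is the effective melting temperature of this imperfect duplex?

Primer base counts: A=3, T=3, G=0, C=7 → A+T=6, G+C=7
Perfect-match Tm = 2(6) + 4(7) = 12 + 28 = 40°C
Mismatches (positions where the bases are not complementary): 3 (at positions 2, 4, 6)
Effective Tm = 40 − 3×6 = 40 − 18 = 22°C

22°C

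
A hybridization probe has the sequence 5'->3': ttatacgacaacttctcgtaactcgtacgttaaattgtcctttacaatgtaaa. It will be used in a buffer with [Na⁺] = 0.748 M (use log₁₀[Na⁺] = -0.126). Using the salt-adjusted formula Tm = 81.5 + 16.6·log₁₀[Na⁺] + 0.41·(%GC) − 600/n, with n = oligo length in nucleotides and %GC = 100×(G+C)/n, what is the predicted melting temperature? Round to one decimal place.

Length n = 53. Counting bases: A=17, G=6, C=11, T=19
G+C = 17, so %GC = 17/53 × 100 = 32.075%
Salt term: 16.6 × (-0.126) = -2.092
GC term: 0.41 × 32.075 = 13.151; length term: −600/53 = −11.321
Tm = 81.5 + (-2.092) + 13.151 − 11.321 = 81.238 → 81.2°C

81.2°C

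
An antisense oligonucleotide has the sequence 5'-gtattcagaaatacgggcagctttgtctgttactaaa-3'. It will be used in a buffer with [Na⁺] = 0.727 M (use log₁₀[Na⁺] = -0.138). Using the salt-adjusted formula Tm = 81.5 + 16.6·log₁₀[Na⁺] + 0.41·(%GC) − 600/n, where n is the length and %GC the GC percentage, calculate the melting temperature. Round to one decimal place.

Length n = 37. Base counts: C=6, A=11, G=8, T=12
G+C = 14, so %GC = 14/37 × 100 = 37.838%
Salt term: 16.6 × (-0.138) = -2.291
GC term: 0.41 × 37.838 = 15.514; length term: −600/37 = −16.216
Tm = 81.5 + (-2.291) + 15.514 − 16.216 = 78.507 → 78.5°C

78.5°C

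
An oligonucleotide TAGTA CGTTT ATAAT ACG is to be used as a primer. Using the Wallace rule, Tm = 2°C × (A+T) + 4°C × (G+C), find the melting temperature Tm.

A=6, G=3, T=7, C=2
A+T = 13, G+C = 5
Tm = 2×13 + 4×5 = 46°C

46°C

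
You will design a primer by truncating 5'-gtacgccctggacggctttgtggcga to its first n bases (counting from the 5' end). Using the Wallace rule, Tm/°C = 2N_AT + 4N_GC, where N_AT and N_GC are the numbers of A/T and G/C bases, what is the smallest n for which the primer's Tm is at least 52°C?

n = 15

First 14 bases: GTACGCCCTGGACG → Tm = 48°C (< 52°C)
First 15 bases: GTACGCCCTGGACGG → Tm = 52°C (≥ 52°C)
Each additional base adds 2°C (A/T) or 4°C (G/C), so Tm is non-decreasing in n; n = 15 is the first length to reach 52°C.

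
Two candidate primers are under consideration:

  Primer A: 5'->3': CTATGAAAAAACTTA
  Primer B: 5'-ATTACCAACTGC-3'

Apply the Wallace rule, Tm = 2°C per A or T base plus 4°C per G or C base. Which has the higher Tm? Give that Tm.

Primer A, 36°C

Primer A: A+T=12, G+C=3 → Tm = 2(12)+4(3) = 36°C
Primer B: A+T=7, G+C=5 → Tm = 2(7)+4(5) = 34°C
36°C vs 34°C → primer A is higher.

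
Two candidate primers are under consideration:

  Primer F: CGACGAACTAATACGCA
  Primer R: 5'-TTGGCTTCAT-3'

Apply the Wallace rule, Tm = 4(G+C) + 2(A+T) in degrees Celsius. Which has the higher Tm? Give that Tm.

Primer F, 50°C

Primer F: A+T=9, G+C=8 → Tm = 2(9)+4(8) = 50°C
Primer R: A+T=6, G+C=4 → Tm = 2(6)+4(4) = 28°C
50°C vs 28°C → primer F is higher.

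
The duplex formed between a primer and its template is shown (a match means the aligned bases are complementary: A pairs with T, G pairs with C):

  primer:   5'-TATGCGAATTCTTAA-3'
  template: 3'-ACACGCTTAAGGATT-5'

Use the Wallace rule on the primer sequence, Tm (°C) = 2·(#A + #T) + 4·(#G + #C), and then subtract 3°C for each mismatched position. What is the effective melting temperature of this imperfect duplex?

32°C

Primer base counts: A=5, T=6, G=2, C=2 → A+T=11, G+C=4
Perfect-match Tm = 2(11) + 4(4) = 22 + 16 = 38°C
Mismatches (positions where the bases are not complementary): 2 (at positions 2, 12)
Effective Tm = 38 − 2×3 = 38 − 6 = 32°C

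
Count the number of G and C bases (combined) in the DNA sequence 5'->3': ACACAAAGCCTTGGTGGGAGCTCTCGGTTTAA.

A=8, C=7, G=9, T=8
G+C = 9 + 7 = 16

16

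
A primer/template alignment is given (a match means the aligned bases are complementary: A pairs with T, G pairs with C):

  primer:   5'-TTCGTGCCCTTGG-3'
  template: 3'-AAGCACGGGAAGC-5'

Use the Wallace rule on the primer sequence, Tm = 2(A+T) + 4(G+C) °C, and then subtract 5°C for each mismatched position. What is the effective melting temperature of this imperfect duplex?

37°C

Primer base counts: A=0, T=5, G=4, C=4 → A+T=5, G+C=8
Perfect-match Tm = 2(5) + 4(8) = 10 + 32 = 42°C
Mismatches (positions where the bases are not complementary): 1 (at position 12)
Effective Tm = 42 − 1×5 = 42 − 5 = 37°C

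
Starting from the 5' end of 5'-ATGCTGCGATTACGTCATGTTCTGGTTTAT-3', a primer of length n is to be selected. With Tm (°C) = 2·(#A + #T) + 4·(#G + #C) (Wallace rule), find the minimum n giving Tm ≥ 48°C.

n = 16

First 15 bases: ATGCTGCGATTACGT → Tm = 44°C (< 48°C)
First 16 bases: ATGCTGCGATTACGTC → Tm = 48°C (≥ 48°C)
Each additional base adds 2°C (A/T) or 4°C (G/C), so Tm is non-decreasing in n; n = 16 is the first length to reach 48°C.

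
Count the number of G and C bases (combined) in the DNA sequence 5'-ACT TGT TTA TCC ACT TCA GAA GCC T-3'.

10

Base counts: T=9, A=6, G=3, C=7
G+C = 3 + 7 = 10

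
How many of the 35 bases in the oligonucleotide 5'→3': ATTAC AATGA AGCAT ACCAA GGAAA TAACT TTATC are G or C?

Base counts: C=6, T=9, G=4, A=16
Total G or C: 4 + 6 = 10

10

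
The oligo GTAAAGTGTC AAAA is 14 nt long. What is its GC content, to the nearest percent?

G=3, C=1, T=3, A=7
G+C = 3 + 1 = 4 out of 14 bases
%GC = 4/14 × 100 = 28.57% ≈ 29%

29%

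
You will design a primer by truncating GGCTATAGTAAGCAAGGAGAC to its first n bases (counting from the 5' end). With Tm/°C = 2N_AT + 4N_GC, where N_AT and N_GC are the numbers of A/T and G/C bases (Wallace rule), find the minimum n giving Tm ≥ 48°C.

n = 17

First 16 bases: GGCTATAGTAAGCAAG → Tm = 46°C (< 48°C)
First 17 bases: GGCTATAGTAAGCAAGG → Tm = 50°C (≥ 48°C)
Since every base adds ≥2°C, Tm only increases with n, so the threshold is first crossed at n = 17.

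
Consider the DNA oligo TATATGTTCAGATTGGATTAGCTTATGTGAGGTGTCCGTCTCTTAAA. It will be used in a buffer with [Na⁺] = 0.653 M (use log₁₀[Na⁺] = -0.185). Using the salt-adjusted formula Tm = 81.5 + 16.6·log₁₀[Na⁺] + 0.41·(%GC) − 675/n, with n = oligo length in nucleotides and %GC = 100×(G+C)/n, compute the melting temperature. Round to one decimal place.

78.9°C

Length n = 47. A=11, G=11, C=6, T=19
G+C = 17, so %GC = 17/47 × 100 = 36.17%
Salt term: 16.6 × (-0.185) = -3.071
GC term: 0.41 × 36.17 = 14.83; length term: −675/47 = −14.362
Tm = 81.5 + (-3.071) + 14.83 − 14.362 = 78.897 → 78.9°C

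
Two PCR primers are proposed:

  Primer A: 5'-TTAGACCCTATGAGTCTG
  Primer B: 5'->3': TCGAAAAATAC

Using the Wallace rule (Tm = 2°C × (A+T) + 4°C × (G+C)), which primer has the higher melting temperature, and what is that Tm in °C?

Primer A: A+T=10, G+C=8 → Tm = 2(10)+4(8) = 52°C
Primer B: A+T=8, G+C=3 → Tm = 2(8)+4(3) = 28°C
52°C vs 28°C → primer A is higher.

Primer A, 52°C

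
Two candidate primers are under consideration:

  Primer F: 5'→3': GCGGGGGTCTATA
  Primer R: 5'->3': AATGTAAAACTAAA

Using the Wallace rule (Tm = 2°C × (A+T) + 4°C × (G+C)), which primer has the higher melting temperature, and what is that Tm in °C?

Primer F, 42°C

Primer F: A+T=5, G+C=8 → Tm = 2(5)+4(8) = 42°C
Primer R: A+T=12, G+C=2 → Tm = 2(12)+4(2) = 32°C
42°C vs 32°C → primer F is higher.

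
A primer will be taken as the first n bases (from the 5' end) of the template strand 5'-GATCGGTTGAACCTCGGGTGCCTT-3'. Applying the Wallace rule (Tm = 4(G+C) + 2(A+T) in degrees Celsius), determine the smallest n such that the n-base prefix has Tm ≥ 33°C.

n = 12

First 11 bases: GATCGGTTGAA → Tm = 32°C (< 33°C)
First 12 bases: GATCGGTTGAAC → Tm = 36°C (≥ 33°C)
Since every base adds ≥2°C, Tm only increases with n, so the threshold is first crossed at n = 12.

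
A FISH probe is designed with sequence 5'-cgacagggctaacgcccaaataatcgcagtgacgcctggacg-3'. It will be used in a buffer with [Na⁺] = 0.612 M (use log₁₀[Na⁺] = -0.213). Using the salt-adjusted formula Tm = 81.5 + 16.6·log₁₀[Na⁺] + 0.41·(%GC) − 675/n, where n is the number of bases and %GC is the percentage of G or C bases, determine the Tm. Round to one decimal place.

Length n = 42. Scanning the sequence gives G=12, A=12, C=13, T=5.
G+C = 25, so %GC = 25/42 × 100 = 59.524%
Salt term: 16.6 × (-0.213) = -3.536
GC term: 0.41 × 59.524 = 24.405; length term: −675/42 = −16.071
Tm = 81.5 + (-3.536) + 24.405 − 16.071 = 86.298 → 86.3°C

86.3°C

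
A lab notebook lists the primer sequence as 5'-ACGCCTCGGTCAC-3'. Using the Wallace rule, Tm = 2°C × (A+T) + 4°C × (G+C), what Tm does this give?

Base counts: G=3, C=6, A=2, T=2
AT pairs contribute 4, GC pairs contribute 9.
Tm = 2(4) + 4(9) = 8 + 36 = 44°C

44°C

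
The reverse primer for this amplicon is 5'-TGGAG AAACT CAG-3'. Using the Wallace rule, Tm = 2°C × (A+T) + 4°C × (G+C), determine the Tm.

Base counts: G=4, C=2, A=5, T=2
So N_AT = 7 and N_GC = 6.
Tm = 2(7) + 4(6) = 14 + 24 = 38°C

38°C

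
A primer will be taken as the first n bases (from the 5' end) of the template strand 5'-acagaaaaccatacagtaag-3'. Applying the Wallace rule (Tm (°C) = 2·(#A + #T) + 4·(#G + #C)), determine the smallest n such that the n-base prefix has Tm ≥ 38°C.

First 13 bases: ACAGAAAACCATA → Tm = 34°C (< 38°C)
First 14 bases: ACAGAAAACCATAC → Tm = 38°C (≥ 38°C)
Each additional base adds 2°C (A/T) or 4°C (G/C), so Tm is non-decreasing in n; n = 14 is the first length to reach 38°C.

n = 14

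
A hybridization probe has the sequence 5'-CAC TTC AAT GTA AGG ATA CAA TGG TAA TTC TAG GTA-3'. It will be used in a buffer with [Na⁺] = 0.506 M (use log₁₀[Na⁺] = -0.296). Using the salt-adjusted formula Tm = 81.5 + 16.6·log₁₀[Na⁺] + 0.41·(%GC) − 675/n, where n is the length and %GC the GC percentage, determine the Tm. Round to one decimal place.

71.5°C

Length n = 36. T=11, A=13, C=5, G=7
G+C = 12, so %GC = 12/36 × 100 = 33.333%
Salt term: 16.6 × (-0.296) = -4.914
GC term: 0.41 × 33.333 = 13.667; length term: −675/36 = −18.75
Tm = 81.5 + (-4.914) + 13.667 − 18.75 = 71.503 → 71.5°C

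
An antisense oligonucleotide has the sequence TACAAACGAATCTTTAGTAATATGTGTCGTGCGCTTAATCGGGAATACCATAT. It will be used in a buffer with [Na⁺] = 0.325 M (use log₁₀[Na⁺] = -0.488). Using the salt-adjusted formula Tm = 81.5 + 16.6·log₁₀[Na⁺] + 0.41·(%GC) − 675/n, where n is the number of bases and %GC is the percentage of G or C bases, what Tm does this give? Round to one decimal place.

Length n = 53. Base counts: T=17, A=17, C=9, G=10
G+C = 19, so %GC = 19/53 × 100 = 35.849%
Salt term: 16.6 × (-0.488) = -8.101
GC term: 0.41 × 35.849 = 14.698; length term: −675/53 = −12.736
Tm = 81.5 + (-8.101) + 14.698 − 12.736 = 75.361 → 75.4°C

75.4°C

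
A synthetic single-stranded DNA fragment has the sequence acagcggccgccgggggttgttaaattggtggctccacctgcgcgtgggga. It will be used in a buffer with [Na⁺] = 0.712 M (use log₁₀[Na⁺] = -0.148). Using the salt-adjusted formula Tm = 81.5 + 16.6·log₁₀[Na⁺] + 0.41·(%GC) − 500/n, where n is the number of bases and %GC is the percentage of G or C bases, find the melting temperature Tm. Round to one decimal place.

Length n = 51. Counting bases: T=10, A=7, C=13, G=21
G+C = 34, so %GC = 34/51 × 100 = 66.667%
Salt term: 16.6 × (-0.148) = -2.457
GC term: 0.41 × 66.667 = 27.333; length term: −500/51 = −9.804
Tm = 81.5 + (-2.457) + 27.333 − 9.804 = 96.572 → 96.6°C

96.6°C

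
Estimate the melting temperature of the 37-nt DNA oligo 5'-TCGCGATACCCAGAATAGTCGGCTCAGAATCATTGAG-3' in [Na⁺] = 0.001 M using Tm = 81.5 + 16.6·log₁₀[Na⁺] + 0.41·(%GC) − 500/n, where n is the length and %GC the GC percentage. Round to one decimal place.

38.1°C

Length n = 37. Base counts: A=11, T=8, G=9, C=9
G+C = 18, so %GC = 18/37 × 100 = 48.649%
Salt term: 16.6 × (-3) = -49.8
GC term: 0.41 × 48.649 = 19.946; length term: −500/37 = −13.514
Tm = 81.5 + (-49.8) + 19.946 − 13.514 = 38.132 → 38.1°C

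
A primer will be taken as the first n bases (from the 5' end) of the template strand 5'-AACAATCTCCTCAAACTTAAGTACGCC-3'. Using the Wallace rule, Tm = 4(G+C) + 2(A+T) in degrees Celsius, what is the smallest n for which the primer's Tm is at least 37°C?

n = 14

First 13 bases: AACAATCTCCTCA → Tm = 36°C (< 37°C)
First 14 bases: AACAATCTCCTCAA → Tm = 38°C (≥ 37°C)
Each additional base adds 2°C (A/T) or 4°C (G/C), so Tm is non-decreasing in n; n = 14 is the first length to reach 37°C.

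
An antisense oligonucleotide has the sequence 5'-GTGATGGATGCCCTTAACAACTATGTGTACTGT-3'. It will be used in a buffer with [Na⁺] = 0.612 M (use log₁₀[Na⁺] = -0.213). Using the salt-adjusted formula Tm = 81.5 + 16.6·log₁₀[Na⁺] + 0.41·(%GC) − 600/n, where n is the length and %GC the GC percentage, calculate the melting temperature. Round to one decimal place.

Length n = 33. Base counts: C=6, G=8, A=8, T=11
G+C = 14, so %GC = 14/33 × 100 = 42.424%
Salt term: 16.6 × (-0.213) = -3.536
GC term: 0.41 × 42.424 = 17.394; length term: −600/33 = −18.182
Tm = 81.5 + (-3.536) + 17.394 − 18.182 = 77.176 → 77.2°C

77.2°C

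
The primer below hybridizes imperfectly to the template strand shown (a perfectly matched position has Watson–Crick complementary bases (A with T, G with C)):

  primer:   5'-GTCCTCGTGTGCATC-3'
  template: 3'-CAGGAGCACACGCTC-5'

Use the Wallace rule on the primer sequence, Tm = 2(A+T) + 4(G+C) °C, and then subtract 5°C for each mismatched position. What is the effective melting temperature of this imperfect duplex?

Primer base counts: A=1, T=5, G=4, C=5 → A+T=6, G+C=9
Perfect-match Tm = 2(6) + 4(9) = 12 + 36 = 48°C
Mismatches (positions where the bases are not complementary): 3 (at positions 13, 14, 15)
Effective Tm = 48 − 3×5 = 48 − 15 = 33°C

33°C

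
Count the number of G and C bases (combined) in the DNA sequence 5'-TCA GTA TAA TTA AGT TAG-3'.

C=1, A=7, T=7, G=3
G+C = 3 + 1 = 4

4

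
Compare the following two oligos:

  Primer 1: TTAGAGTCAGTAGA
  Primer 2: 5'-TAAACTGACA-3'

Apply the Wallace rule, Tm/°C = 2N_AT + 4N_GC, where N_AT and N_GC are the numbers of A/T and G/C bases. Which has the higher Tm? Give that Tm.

Primer 1, 38°C

Primer 1: A+T=9, G+C=5 → Tm = 2(9)+4(5) = 38°C
Primer 2: A+T=7, G+C=3 → Tm = 2(7)+4(3) = 26°C
38°C vs 26°C → primer 1 is higher.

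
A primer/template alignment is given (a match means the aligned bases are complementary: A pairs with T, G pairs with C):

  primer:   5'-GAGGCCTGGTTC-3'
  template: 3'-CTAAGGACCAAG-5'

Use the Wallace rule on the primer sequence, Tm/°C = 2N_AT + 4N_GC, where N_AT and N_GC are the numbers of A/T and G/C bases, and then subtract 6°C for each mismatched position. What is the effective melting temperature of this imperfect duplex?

28°C

Primer base counts: A=1, T=3, G=5, C=3 → A+T=4, G+C=8
Perfect-match Tm = 2(4) + 4(8) = 8 + 32 = 40°C
Mismatches (positions where the bases are not complementary): 2 (at positions 3, 4)
Effective Tm = 40 − 2×6 = 40 − 12 = 28°C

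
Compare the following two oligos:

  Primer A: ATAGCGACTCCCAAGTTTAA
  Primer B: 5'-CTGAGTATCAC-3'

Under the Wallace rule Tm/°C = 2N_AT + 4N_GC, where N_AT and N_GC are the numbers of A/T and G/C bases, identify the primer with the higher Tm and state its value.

Primer A: A+T=12, G+C=8 → Tm = 2(12)+4(8) = 56°C
Primer B: A+T=6, G+C=5 → Tm = 2(6)+4(5) = 32°C
56°C vs 32°C → primer A is higher.

Primer A, 56°C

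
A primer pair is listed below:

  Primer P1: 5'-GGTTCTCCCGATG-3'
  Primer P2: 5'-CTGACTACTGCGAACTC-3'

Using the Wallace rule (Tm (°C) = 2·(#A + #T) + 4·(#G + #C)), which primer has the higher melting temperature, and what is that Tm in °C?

Primer P2, 52°C

Primer P1: A+T=5, G+C=8 → Tm = 2(5)+4(8) = 42°C
Primer P2: A+T=8, G+C=9 → Tm = 2(8)+4(9) = 52°C
42°C vs 52°C → primer P2 is higher.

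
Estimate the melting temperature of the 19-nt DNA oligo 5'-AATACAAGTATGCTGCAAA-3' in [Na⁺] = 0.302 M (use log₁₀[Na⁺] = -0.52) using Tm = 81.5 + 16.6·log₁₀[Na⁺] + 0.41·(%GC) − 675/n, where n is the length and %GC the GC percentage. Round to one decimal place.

Length n = 19. Counting bases: T=4, C=3, A=9, G=3
G+C = 6, so %GC = 6/19 × 100 = 31.579%
Salt term: 16.6 × (-0.52) = -8.632
GC term: 0.41 × 31.579 = 12.947; length term: −675/19 = −35.526
Tm = 81.5 + (-8.632) + 12.947 − 35.526 = 50.289 → 50.3°C

50.3°C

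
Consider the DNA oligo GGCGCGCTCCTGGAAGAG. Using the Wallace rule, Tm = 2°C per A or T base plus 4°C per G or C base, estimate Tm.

62°C

Base counts: G=8, A=3, C=5, T=2
AT pairs contribute 5, GC pairs contribute 13.
Tm = 2×5 + 4×13 = 62°C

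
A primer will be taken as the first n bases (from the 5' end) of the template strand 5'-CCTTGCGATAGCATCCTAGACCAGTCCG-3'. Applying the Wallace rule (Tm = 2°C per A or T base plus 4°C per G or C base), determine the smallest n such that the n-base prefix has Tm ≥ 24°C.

First 6 bases: CCTTGC → Tm = 20°C (< 24°C)
First 7 bases: CCTTGCG → Tm = 24°C (≥ 24°C)
Each additional base adds 2°C (A/T) or 4°C (G/C), so Tm is non-decreasing in n; n = 7 is the first length to reach 24°C.

n = 7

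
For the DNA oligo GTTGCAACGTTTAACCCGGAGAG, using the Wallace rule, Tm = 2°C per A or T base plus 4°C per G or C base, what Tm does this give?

70°C

Counting bases: T=5, A=6, C=5, G=7
A+T = 11, G+C = 12
Tm = 2(11) + 4(12) = 22 + 48 = 70°C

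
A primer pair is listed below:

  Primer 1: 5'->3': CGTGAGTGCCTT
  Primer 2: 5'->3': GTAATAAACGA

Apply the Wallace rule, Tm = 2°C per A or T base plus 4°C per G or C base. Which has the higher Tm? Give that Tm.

Primer 1: A+T=5, G+C=7 → Tm = 2(5)+4(7) = 38°C
Primer 2: A+T=8, G+C=3 → Tm = 2(8)+4(3) = 28°C
38°C vs 28°C → primer 1 is higher.

Primer 1, 38°C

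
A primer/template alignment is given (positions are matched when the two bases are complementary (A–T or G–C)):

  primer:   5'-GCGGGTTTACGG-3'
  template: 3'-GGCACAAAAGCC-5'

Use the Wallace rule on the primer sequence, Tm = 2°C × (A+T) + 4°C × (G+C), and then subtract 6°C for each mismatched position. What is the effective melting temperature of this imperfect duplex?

Primer base counts: A=1, T=3, G=6, C=2 → A+T=4, G+C=8
Perfect-match Tm = 2(4) + 4(8) = 8 + 32 = 40°C
Mismatches (positions where the bases are not complementary): 3 (at positions 1, 4, 9)
Effective Tm = 40 − 3×6 = 40 − 18 = 22°C

22°C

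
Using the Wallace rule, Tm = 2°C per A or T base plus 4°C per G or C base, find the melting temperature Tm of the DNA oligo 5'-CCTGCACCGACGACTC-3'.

54°C

Base counts: A=3, T=2, G=3, C=8
A+T = 5, G+C = 11
Tm = 4·11 + 2·5 = 44 + 10 = 54°C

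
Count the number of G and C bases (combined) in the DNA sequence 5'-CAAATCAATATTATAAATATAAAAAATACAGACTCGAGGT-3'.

Counting bases: T=10, C=5, A=21, G=4
G+C = 4 + 5 = 9

9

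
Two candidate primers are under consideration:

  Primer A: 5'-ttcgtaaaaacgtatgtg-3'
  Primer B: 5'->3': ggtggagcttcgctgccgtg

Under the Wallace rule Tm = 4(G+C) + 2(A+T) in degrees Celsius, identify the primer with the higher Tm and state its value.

Primer A: A+T=12, G+C=6 → Tm = 2(12)+4(6) = 48°C
Primer B: A+T=6, G+C=14 → Tm = 2(6)+4(14) = 68°C
48°C vs 68°C → primer B is higher.

Primer B, 68°C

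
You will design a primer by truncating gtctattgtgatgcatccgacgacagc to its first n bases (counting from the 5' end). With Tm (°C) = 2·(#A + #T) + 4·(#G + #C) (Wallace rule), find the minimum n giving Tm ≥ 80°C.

n = 27

First 26 bases: GTCTATTGTGATGCATCCGACGACAG → Tm = 78°C (< 80°C)
First 27 bases: GTCTATTGTGATGCATCCGACGACAGC → Tm = 82°C (≥ 80°C)
Each additional base adds 2°C (A/T) or 4°C (G/C), so Tm is non-decreasing in n; n = 27 is the first length to reach 80°C.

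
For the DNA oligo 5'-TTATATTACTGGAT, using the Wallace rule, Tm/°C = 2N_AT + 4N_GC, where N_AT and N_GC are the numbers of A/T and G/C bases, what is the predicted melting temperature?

Base counts: A=4, T=7, C=1, G=2
AT pairs contribute 11, GC pairs contribute 3.
Tm = 2(11) + 4(3) = 22 + 12 = 34°C

34°C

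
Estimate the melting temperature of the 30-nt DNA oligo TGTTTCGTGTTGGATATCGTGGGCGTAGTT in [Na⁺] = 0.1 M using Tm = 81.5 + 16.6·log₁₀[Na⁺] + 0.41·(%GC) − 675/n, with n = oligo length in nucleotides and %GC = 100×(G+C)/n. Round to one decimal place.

61.5°C

Length n = 30. Scanning the sequence gives T=13, A=3, C=3, G=11.
G+C = 14, so %GC = 14/30 × 100 = 46.667%
Salt term: 16.6 × (-1) = -16.6
GC term: 0.41 × 46.667 = 19.133; length term: −675/30 = −22.5
Tm = 81.5 + (-16.6) + 19.133 − 22.5 = 61.533 → 61.5°C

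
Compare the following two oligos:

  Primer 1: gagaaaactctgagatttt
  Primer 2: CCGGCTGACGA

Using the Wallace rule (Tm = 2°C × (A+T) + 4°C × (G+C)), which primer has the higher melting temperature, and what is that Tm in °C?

Primer 1: A+T=13, G+C=6 → Tm = 2(13)+4(6) = 50°C
Primer 2: A+T=3, G+C=8 → Tm = 2(3)+4(8) = 38°C
50°C vs 38°C → primer 1 is higher.

Primer 1, 50°C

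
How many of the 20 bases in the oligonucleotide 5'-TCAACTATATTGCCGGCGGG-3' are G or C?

Scanning the sequence gives G=6, A=4, T=5, C=5.
Total G or C: 6 + 5 = 11

11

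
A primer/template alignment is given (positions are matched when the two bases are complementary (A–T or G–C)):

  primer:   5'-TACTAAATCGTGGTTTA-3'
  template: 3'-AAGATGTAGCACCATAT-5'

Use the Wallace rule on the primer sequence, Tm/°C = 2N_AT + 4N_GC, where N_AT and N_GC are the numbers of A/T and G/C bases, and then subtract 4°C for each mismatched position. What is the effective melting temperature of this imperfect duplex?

32°C

Primer base counts: A=5, T=7, G=3, C=2 → A+T=12, G+C=5
Perfect-match Tm = 2(12) + 4(5) = 24 + 20 = 44°C
Mismatches (positions where the bases are not complementary): 3 (at positions 2, 6, 15)
Effective Tm = 44 − 3×4 = 44 − 12 = 32°C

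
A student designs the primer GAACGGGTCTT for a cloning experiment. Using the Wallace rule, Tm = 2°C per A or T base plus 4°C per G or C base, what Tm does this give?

Base counts: C=2, A=2, G=4, T=3
AT pairs contribute 5, GC pairs contribute 6.
Tm = 2(5) + 4(6) = 10 + 24 = 34°C

34°C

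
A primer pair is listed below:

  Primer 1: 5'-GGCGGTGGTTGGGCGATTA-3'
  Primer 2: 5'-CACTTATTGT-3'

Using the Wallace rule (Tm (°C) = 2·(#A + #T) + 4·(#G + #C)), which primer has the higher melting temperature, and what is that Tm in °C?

Primer 1, 62°C

Primer 1: A+T=7, G+C=12 → Tm = 2(7)+4(12) = 62°C
Primer 2: A+T=7, G+C=3 → Tm = 2(7)+4(3) = 26°C
62°C vs 26°C → primer 1 is higher.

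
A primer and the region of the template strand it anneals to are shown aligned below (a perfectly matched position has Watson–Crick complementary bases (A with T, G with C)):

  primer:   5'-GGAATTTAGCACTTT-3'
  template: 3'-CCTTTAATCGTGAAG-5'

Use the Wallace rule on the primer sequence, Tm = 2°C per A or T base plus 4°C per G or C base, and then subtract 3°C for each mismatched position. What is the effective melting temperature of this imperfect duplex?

Primer base counts: A=4, T=6, G=3, C=2 → A+T=10, G+C=5
Perfect-match Tm = 2(10) + 4(5) = 20 + 20 = 40°C
Mismatches (positions where the bases are not complementary): 2 (at positions 5, 15)
Effective Tm = 40 − 2×3 = 40 − 6 = 34°C

34°C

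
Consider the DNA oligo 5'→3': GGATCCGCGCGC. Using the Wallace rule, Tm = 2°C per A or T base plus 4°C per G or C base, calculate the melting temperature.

Counting bases: G=5, A=1, T=1, C=5
AT pairs contribute 2, GC pairs contribute 10.
Tm = 4·10 + 2·2 = 40 + 4 = 44°C

44°C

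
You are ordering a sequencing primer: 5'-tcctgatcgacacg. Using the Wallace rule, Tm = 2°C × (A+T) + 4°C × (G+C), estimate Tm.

44°C

Base counts: G=3, C=5, A=3, T=3
A+T = 6, G+C = 8
Tm = 2×6 + 4×8 = 44°C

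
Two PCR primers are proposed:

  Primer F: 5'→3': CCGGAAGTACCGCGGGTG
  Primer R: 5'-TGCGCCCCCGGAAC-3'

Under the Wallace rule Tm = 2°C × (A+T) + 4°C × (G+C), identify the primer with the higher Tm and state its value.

Primer F, 62°C

Primer F: A+T=5, G+C=13 → Tm = 2(5)+4(13) = 62°C
Primer R: A+T=3, G+C=11 → Tm = 2(3)+4(11) = 50°C
62°C vs 50°C → primer F is higher.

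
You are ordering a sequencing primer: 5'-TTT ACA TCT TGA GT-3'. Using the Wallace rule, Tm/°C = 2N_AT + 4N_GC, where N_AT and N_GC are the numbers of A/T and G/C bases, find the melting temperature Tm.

36°C

Base counts: T=7, A=3, G=2, C=2
A+T = 10, G+C = 4
Tm = 2(10) + 4(4) = 20 + 16 = 36°C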